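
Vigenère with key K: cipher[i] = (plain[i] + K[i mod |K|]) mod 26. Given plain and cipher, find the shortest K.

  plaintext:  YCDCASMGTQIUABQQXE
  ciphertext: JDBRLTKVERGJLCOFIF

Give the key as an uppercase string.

  i= 0: J-Y = 11 → L
  i= 1: D-C =  1 → B
  i= 2: B-D = 24 → Y
  i= 3: R-C = 15 → P
  i= 4: L-A = 11 → L
  i= 5: T-S =  1 → B
  i= 6: K-M = 24 → Y
  i= 7: V-G = 15 → P
  i= 8: E-T = 11 → L
  i= 9: R-Q =  1 → B
  i=10: G-I = 24 → Y
  i=11: J-U = 15 → P
  i=12: L-A = 11 → L
  i=13: C-B =  1 → B
  i=14: O-Q = 24 → Y
  i=15: F-Q = 15 → P
  i=16: I-X = 11 → L
  i=17: F-E =  1 → B
  shifts repeat with period 4: LBYP

LBYP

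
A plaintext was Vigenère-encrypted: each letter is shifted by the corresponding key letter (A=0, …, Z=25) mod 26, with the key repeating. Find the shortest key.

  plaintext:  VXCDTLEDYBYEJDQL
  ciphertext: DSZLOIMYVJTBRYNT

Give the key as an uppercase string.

IVX

  i= 0: D-V =  8 → I
  i= 1: S-X = 21 → V
  i= 2: Z-C = 23 → X
  i= 3: L-D =  8 → I
  i= 4: O-T = 21 → V
  i= 5: I-L = 23 → X
  i= 6: M-E =  8 → I
  i= 7: Y-D = 21 → V
  i= 8: V-Y = 23 → X
  i= 9: J-B =  8 → I
  i=10: T-Y = 21 → V
  i=11: B-E = 23 → X
  i=12: R-J =  8 → I
  i=13: Y-D = 21 → V
  i=14: N-Q = 23 → X
  i=15: T-L =  8 → I
  shifts repeat with period 3: IVX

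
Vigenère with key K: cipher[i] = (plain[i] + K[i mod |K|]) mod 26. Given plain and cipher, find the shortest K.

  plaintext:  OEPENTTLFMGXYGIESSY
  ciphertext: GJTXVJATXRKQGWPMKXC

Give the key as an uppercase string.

SFETIQHI

  i= 0: G-O = 18 → S
  i= 1: J-E =  5 → F
  i= 2: T-P =  4 → E
  i= 3: X-E = 19 → T
  i= 4: V-N =  8 → I
  i= 5: J-T = 16 → Q
  i= 6: A-T =  7 → H
  i= 7: T-L =  8 → I
  i= 8: X-F = 18 → S
  i= 9: R-M =  5 → F
  i=10: K-G =  4 → E
  i=11: Q-X = 19 → T
  i=12: G-Y =  8 → I
  i=13: W-G = 16 → Q
  i=14: P-I =  7 → H
  i=15: M-E =  8 → I
  i=16: K-S = 18 → S
  i=17: X-S =  5 → F
  i=18: C-Y =  4 → E
  shifts repeat with period 8: SFETIQHI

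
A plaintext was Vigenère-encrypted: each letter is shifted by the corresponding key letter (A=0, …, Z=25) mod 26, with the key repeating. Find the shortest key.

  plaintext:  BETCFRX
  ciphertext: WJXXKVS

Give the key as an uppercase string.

VFE

  i= 0: W-B = 21 → V
  i= 1: J-E =  5 → F
  i= 2: X-T =  4 → E
  i= 3: X-C = 21 → V
  i= 4: K-F =  5 → F
  i= 5: V-R =  4 → E
  i= 6: S-X = 21 → V
  shifts repeat with period 3: VFE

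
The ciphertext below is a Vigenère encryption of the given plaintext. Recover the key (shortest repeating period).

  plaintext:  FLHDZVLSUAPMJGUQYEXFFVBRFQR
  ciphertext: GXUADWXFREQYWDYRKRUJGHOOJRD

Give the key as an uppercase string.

BMNXE

  i= 0: G-F =  1 → B
  i= 1: X-L = 12 → M
  i= 2: U-H = 13 → N
  i= 3: A-D = 23 → X
  i= 4: D-Z =  4 → E
  i= 5: W-V =  1 → B
  i= 6: X-L = 12 → M
  i= 7: F-S = 13 → N
  i= 8: R-U = 23 → X
  i= 9: E-A =  4 → E
  i=10: Q-P =  1 → B
  i=11: Y-M = 12 → M
  i=12: W-J = 13 → N
  i=13: D-G = 23 → X
  i=14: Y-U =  4 → E
  i=15: R-Q =  1 → B
  i=16: K-Y = 12 → M
  i=17: R-E = 13 → N
  i=18: U-X = 23 → X
  i=19: J-F =  4 → E
  i=20: G-F =  1 → B
  i=21: H-V = 12 → M
  i=22: O-B = 13 → N
  i=23: O-R = 23 → X
  i=24: J-F =  4 → E
  i=25: R-Q =  1 → B
  i=26: D-R = 12 → M
  shifts repeat with period 5: BMNXE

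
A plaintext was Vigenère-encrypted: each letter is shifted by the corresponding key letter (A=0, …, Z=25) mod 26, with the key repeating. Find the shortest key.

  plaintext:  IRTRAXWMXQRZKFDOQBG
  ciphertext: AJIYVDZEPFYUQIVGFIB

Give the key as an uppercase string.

  i= 0: A-I = 18 → S
  i= 1: J-R = 18 → S
  i= 2: I-T = 15 → P
  i= 3: Y-R =  7 → H
  i= 4: V-A = 21 → V
  i= 5: D-X =  6 → G
  i= 6: Z-W =  3 → D
  i= 7: E-M = 18 → S
  i= 8: P-X = 18 → S
  i= 9: F-Q = 15 → P
  i=10: Y-R =  7 → H
  i=11: U-Z = 21 → V
  i=12: Q-K =  6 → G
  i=13: I-F =  3 → D
  i=14: V-D = 18 → S
  i=15: G-O = 18 → S
  i=16: F-Q = 15 → P
  i=17: I-B =  7 → H
  i=18: B-G = 21 → V
  shifts repeat with period 7: SSPHVGD

SSPHVGD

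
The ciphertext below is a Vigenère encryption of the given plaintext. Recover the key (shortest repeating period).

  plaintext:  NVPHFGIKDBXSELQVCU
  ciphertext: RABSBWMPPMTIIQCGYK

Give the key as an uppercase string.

EFMLWQ

  i= 0: R-N =  4 → E
  i= 1: A-V =  5 → F
  i= 2: B-P = 12 → M
  i= 3: S-H = 11 → L
  i= 4: B-F = 22 → W
  i= 5: W-G = 16 → Q
  i= 6: M-I =  4 → E
  i= 7: P-K =  5 → F
  i= 8: P-D = 12 → M
  i= 9: M-B = 11 → L
  i=10: T-X = 22 → W
  i=11: I-S = 16 → Q
  i=12: I-E =  4 → E
  i=13: Q-L =  5 → F
  i=14: C-Q = 12 → M
  i=15: G-V = 11 → L
  i=16: Y-C = 22 → W
  i=17: K-U = 16 → Q
  shifts repeat with period 6: EFMLWQ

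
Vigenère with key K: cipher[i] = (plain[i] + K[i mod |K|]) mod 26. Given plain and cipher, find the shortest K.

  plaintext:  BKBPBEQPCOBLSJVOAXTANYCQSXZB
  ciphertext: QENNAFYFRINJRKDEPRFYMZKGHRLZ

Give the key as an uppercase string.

PUMYZBIQ

  i= 0: Q-B = 15 → P
  i= 1: E-K = 20 → U
  i= 2: N-B = 12 → M
  i= 3: N-P = 24 → Y
  i= 4: A-B = 25 → Z
  i= 5: F-E =  1 → B
  i= 6: Y-Q =  8 → I
  i= 7: F-P = 16 → Q
  i= 8: R-C = 15 → P
  i= 9: I-O = 20 → U
  i=10: N-B = 12 → M
  i=11: J-L = 24 → Y
  i=12: R-S = 25 → Z
  i=13: K-J =  1 → B
  i=14: D-V =  8 → I
  i=15: E-O = 16 → Q
  i=16: P-A = 15 → P
  i=17: R-X = 20 → U
  i=18: F-T = 12 → M
  i=19: Y-A = 24 → Y
  i=20: M-N = 25 → Z
  i=21: Z-Y =  1 → B
  i=22: K-C =  8 → I
  i=23: G-Q = 16 → Q
  i=24: H-S = 15 → P
  i=25: R-X = 20 → U
  i=26: L-Z = 12 → M
  i=27: Z-B = 24 → Y
  shifts repeat with period 8: PUMYZBIQ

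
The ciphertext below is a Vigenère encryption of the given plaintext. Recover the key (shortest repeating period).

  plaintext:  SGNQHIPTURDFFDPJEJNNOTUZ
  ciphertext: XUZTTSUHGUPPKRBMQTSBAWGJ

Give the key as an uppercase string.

  i= 0: X-S =  5 → F
  i= 1: U-G = 14 → O
  i= 2: Z-N = 12 → M
  i= 3: T-Q =  3 → D
  i= 4: T-H = 12 → M
  i= 5: S-I = 10 → K
  i= 6: U-P =  5 → F
  i= 7: H-T = 14 → O
  i= 8: G-U = 12 → M
  i= 9: U-R =  3 → D
  i=10: P-D = 12 → M
  i=11: P-F = 10 → K
  i=12: K-F =  5 → F
  i=13: R-D = 14 → O
  i=14: B-P = 12 → M
  i=15: M-J =  3 → D
  i=16: Q-E = 12 → M
  i=17: T-J = 10 → K
  i=18: S-N =  5 → F
  i=19: B-N = 14 → O
  i=20: A-O = 12 → M
  i=21: W-T =  3 → D
  i=22: G-U = 12 → M
  i=23: J-Z = 10 → K
  shifts repeat with period 6: FOMDMK

FOMDMK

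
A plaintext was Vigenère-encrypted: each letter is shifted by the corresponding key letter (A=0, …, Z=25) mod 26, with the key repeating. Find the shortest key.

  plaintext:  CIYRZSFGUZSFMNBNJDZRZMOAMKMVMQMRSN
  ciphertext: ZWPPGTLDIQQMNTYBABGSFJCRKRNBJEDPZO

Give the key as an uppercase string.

XORYHBG

  i= 0: Z-C = 23 → X
  i= 1: W-I = 14 → O
  i= 2: P-Y = 17 → R
  i= 3: P-R = 24 → Y
  i= 4: G-Z =  7 → H
  i= 5: T-S =  1 → B
  i= 6: L-F =  6 → G
  i= 7: D-G = 23 → X
  i= 8: I-U = 14 → O
  i= 9: Q-Z = 17 → R
  i=10: Q-S = 24 → Y
  i=11: M-F =  7 → H
  i=12: N-M =  1 → B
  i=13: T-N =  6 → G
  i=14: Y-B = 23 → X
  i=15: B-N = 14 → O
  i=16: A-J = 17 → R
  i=17: B-D = 24 → Y
  i=18: G-Z =  7 → H
  i=19: S-R =  1 → B
  i=20: F-Z =  6 → G
  i=21: J-M = 23 → X
  i=22: C-O = 14 → O
  i=23: R-A = 17 → R
  i=24: K-M = 24 → Y
  i=25: R-K =  7 → H
  i=26: N-M =  1 → B
  i=27: B-V =  6 → G
  i=28: J-M = 23 → X
  i=29: E-Q = 14 → O
  i=30: D-M = 17 → R
  i=31: P-R = 24 → Y
  i=32: Z-S =  7 → H
  i=33: O-N =  1 → B
  shifts repeat with period 7: XORYHBG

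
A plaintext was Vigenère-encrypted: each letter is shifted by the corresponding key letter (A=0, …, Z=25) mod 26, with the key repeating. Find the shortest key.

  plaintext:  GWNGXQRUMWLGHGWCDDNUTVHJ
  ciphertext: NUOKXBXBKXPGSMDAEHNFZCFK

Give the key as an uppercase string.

HYBEALG

  i= 0: N-G =  7 → H
  i= 1: U-W = 24 → Y
  i= 2: O-N =  1 → B
  i= 3: K-G =  4 → E
  i= 4: X-X =  0 → A
  i= 5: B-Q = 11 → L
  i= 6: X-R =  6 → G
  i= 7: B-U =  7 → H
  i= 8: K-M = 24 → Y
  i= 9: X-W =  1 → B
  i=10: P-L =  4 → E
  i=11: G-G =  0 → A
  i=12: S-H = 11 → L
  i=13: M-G =  6 → G
  i=14: D-W =  7 → H
  i=15: A-C = 24 → Y
  i=16: E-D =  1 → B
  i=17: H-D =  4 → E
  i=18: N-N =  0 → A
  i=19: F-U = 11 → L
  i=20: Z-T =  6 → G
  i=21: C-V =  7 → H
  i=22: F-H = 24 → Y
  i=23: K-J =  1 → B
  shifts repeat with period 7: HYBEALG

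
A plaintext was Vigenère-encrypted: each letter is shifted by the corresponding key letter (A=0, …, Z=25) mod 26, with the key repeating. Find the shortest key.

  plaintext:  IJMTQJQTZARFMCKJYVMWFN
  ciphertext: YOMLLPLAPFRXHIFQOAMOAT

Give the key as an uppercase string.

QFASVGVH

  i= 0: Y-I = 16 → Q
  i= 1: O-J =  5 → F
  i= 2: M-M =  0 → A
  i= 3: L-T = 18 → S
  i= 4: L-Q = 21 → V
  i= 5: P-J =  6 → G
  i= 6: L-Q = 21 → V
  i= 7: A-T =  7 → H
  i= 8: P-Z = 16 → Q
  i= 9: F-A =  5 → F
  i=10: R-R =  0 → A
  i=11: X-F = 18 → S
  i=12: H-M = 21 → V
  i=13: I-C =  6 → G
  i=14: F-K = 21 → V
  i=15: Q-J =  7 → H
  i=16: O-Y = 16 → Q
  i=17: A-V =  5 → F
  i=18: M-M =  0 → A
  i=19: O-W = 18 → S
  i=20: A-F = 21 → V
  i=21: T-N =  6 → G
  shifts repeat with period 8: QFASVGVH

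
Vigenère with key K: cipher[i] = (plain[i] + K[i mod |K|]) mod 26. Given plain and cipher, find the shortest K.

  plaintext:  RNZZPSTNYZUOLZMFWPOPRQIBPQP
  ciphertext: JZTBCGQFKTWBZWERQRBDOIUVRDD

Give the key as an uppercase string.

SMUCNOX

  i= 0: J-R = 18 → S
  i= 1: Z-N = 12 → M
  i= 2: T-Z = 20 → U
  i= 3: B-Z =  2 → C
  i= 4: C-P = 13 → N
  i= 5: G-S = 14 → O
  i= 6: Q-T = 23 → X
  i= 7: F-N = 18 → S
  i= 8: K-Y = 12 → M
  i= 9: T-Z = 20 → U
  i=10: W-U =  2 → C
  i=11: B-O = 13 → N
  i=12: Z-L = 14 → O
  i=13: W-Z = 23 → X
  i=14: E-M = 18 → S
  i=15: R-F = 12 → M
  i=16: Q-W = 20 → U
  i=17: R-P =  2 → C
  i=18: B-O = 13 → N
  i=19: D-P = 14 → O
  i=20: O-R = 23 → X
  i=21: I-Q = 18 → S
  i=22: U-I = 12 → M
  i=23: V-B = 20 → U
  i=24: R-P =  2 → C
  i=25: D-Q = 13 → N
  i=26: D-P = 14 → O
  shifts repeat with period 7: SMUCNOX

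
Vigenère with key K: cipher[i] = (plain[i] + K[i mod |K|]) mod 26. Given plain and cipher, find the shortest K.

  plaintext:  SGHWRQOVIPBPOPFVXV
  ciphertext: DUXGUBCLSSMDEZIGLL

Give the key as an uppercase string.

  i= 0: D-S = 11 → L
  i= 1: U-G = 14 → O
  i= 2: X-H = 16 → Q
  i= 3: G-W = 10 → K
  i= 4: U-R =  3 → D
  i= 5: B-Q = 11 → L
  i= 6: C-O = 14 → O
  i= 7: L-V = 16 → Q
  i= 8: S-I = 10 → K
  i= 9: S-P =  3 → D
  i=10: M-B = 11 → L
  i=11: D-P = 14 → O
  i=12: E-O = 16 → Q
  i=13: Z-P = 10 → K
  i=14: I-F =  3 → D
  i=15: G-V = 11 → L
  i=16: L-X = 14 → O
  i=17: L-V = 16 → Q
  shifts repeat with period 5: LOQKD

LOQKD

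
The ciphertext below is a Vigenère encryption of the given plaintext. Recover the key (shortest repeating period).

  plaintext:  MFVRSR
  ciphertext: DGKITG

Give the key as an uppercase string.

  i= 0: D-M = 17 → R
  i= 1: G-F =  1 → B
  i= 2: K-V = 15 → P
  i= 3: I-R = 17 → R
  i= 4: T-S =  1 → B
  i= 5: G-R = 15 → P
  shifts repeat with period 3: RBP

RBP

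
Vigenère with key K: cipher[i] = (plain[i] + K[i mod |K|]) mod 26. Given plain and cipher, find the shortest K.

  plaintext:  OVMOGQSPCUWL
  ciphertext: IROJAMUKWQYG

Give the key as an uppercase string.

  i= 0: I-O = 20 → U
  i= 1: R-V = 22 → W
  i= 2: O-M =  2 → C
  i= 3: J-O = 21 → V
  i= 4: A-G = 20 → U
  i= 5: M-Q = 22 → W
  i= 6: U-S =  2 → C
  i= 7: K-P = 21 → V
  i= 8: W-C = 20 → U
  i= 9: Q-U = 22 → W
  i=10: Y-W =  2 → C
  i=11: G-L = 21 → V
  shifts repeat with period 4: UWCV

UWCV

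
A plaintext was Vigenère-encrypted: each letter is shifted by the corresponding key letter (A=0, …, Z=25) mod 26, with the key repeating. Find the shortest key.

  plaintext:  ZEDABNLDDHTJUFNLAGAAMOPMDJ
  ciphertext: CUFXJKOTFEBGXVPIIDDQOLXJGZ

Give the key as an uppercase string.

  i= 0: C-Z =  3 → D
  i= 1: U-E = 16 → Q
  i= 2: F-D =  2 → C
  i= 3: X-A = 23 → X
  i= 4: J-B =  8 → I
  i= 5: K-N = 23 → X
  i= 6: O-L =  3 → D
  i= 7: T-D = 16 → Q
  i= 8: F-D =  2 → C
  i= 9: E-H = 23 → X
  i=10: B-T =  8 → I
  i=11: G-J = 23 → X
  i=12: X-U =  3 → D
  i=13: V-F = 16 → Q
  i=14: P-N =  2 → C
  i=15: I-L = 23 → X
  i=16: I-A =  8 → I
  i=17: D-G = 23 → X
  i=18: D-A =  3 → D
  i=19: Q-A = 16 → Q
  i=20: O-M =  2 → C
  i=21: L-O = 23 → X
  i=22: X-P =  8 → I
  i=23: J-M = 23 → X
  i=24: G-D =  3 → D
  i=25: Z-J = 16 → Q
  shifts repeat with period 6: DQCXIX

DQCXIX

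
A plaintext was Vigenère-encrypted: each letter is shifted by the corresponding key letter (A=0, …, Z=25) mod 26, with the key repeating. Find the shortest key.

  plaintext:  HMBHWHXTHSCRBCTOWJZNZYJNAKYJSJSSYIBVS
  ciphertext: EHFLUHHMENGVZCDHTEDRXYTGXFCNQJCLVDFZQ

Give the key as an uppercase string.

XVEEYAKT

  i= 0: E-H = 23 → X
  i= 1: H-M = 21 → V
  i= 2: F-B =  4 → E
  i= 3: L-H =  4 → E
  i= 4: U-W = 24 → Y
  i= 5: H-H =  0 → A
  i= 6: H-X = 10 → K
  i= 7: M-T = 19 → T
  i= 8: E-H = 23 → X
  i= 9: N-S = 21 → V
  i=10: G-C =  4 → E
  i=11: V-R =  4 → E
  i=12: Z-B = 24 → Y
  i=13: C-C =  0 → A
  i=14: D-T = 10 → K
  i=15: H-O = 19 → T
  i=16: T-W = 23 → X
  i=17: E-J = 21 → V
  i=18: D-Z =  4 → E
  i=19: R-N =  4 → E
  i=20: X-Z = 24 → Y
  i=21: Y-Y =  0 → A
  i=22: T-J = 10 → K
  i=23: G-N = 19 → T
  i=24: X-A = 23 → X
  i=25: F-K = 21 → V
  i=26: C-Y =  4 → E
  i=27: N-J =  4 → E
  i=28: Q-S = 24 → Y
  i=29: J-J =  0 → A
  i=30: C-S = 10 → K
  i=31: L-S = 19 → T
  i=32: V-Y = 23 → X
  i=33: D-I = 21 → V
  i=34: F-B =  4 → E
  i=35: Z-V =  4 → E
  i=36: Q-S = 24 → Y
  shifts repeat with period 8: XVEEYAKT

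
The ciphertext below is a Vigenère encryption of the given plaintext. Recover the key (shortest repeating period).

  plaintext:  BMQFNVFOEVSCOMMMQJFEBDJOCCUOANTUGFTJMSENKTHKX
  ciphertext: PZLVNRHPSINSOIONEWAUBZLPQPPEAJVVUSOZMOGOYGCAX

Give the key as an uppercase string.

  i= 0: P-B = 14 → O
  i= 1: Z-M = 13 → N
  i= 2: L-Q = 21 → V
  i= 3: V-F = 16 → Q
  i= 4: N-N =  0 → A
  i= 5: R-V = 22 → W
  i= 6: H-F =  2 → C
  i= 7: P-O =  1 → B
  i= 8: S-E = 14 → O
  i= 9: I-V = 13 → N
  i=10: N-S = 21 → V
  i=11: S-C = 16 → Q
  i=12: O-O =  0 → A
  i=13: I-M = 22 → W
  i=14: O-M =  2 → C
  i=15: N-M =  1 → B
  i=16: E-Q = 14 → O
  i=17: W-J = 13 → N
  i=18: A-F = 21 → V
  i=19: U-E = 16 → Q
  i=20: B-B =  0 → A
  i=21: Z-D = 22 → W
  i=22: L-J =  2 → C
  i=23: P-O =  1 → B
  i=24: Q-C = 14 → O
  i=25: P-C = 13 → N
  i=26: P-U = 21 → V
  i=27: E-O = 16 → Q
  i=28: A-A =  0 → A
  i=29: J-N = 22 → W
  i=30: V-T =  2 → C
  i=31: V-U =  1 → B
  i=32: U-G = 14 → O
  i=33: S-F = 13 → N
  i=34: O-T = 21 → V
  i=35: Z-J = 16 → Q
  i=36: M-M =  0 → A
  i=37: O-S = 22 → W
  i=38: G-E =  2 → C
  i=39: O-N =  1 → B
  i=40: Y-K = 14 → O
  i=41: G-T = 13 → N
  i=42: C-H = 21 → V
  i=43: A-K = 16 → Q
  i=44: X-X =  0 → A
  shifts repeat with period 8: ONVQAWCB

ONVQAWCB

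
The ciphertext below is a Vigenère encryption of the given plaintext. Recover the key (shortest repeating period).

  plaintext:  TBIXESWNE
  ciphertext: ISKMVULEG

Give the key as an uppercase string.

  i= 0: I-T = 15 → P
  i= 1: S-B = 17 → R
  i= 2: K-I =  2 → C
  i= 3: M-X = 15 → P
  i= 4: V-E = 17 → R
  i= 5: U-S =  2 → C
  i= 6: L-W = 15 → P
  i= 7: E-N = 17 → R
  i= 8: G-E =  2 → C
  shifts repeat with period 3: PRC

PRC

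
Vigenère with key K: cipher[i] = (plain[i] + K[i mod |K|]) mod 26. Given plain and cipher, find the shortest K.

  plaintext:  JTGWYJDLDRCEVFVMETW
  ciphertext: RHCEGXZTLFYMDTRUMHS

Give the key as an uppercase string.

IOWI

  i= 0: R-J =  8 → I
  i= 1: H-T = 14 → O
  i= 2: C-G = 22 → W
  i= 3: E-W =  8 → I
  i= 4: G-Y =  8 → I
  i= 5: X-J = 14 → O
  i= 6: Z-D = 22 → W
  i= 7: T-L =  8 → I
  i= 8: L-D =  8 → I
  i= 9: F-R = 14 → O
  i=10: Y-C = 22 → W
  i=11: M-E =  8 → I
  i=12: D-V =  8 → I
  i=13: T-F = 14 → O
  i=14: R-V = 22 → W
  i=15: U-M =  8 → I
  i=16: M-E =  8 → I
  i=17: H-T = 14 → O
  i=18: S-W = 22 → W
  shifts repeat with period 4: IOWI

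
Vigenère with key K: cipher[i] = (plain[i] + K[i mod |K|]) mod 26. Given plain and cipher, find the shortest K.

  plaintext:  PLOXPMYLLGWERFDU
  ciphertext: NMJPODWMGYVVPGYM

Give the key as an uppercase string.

YBVSZR

  i= 0: N-P = 24 → Y
  i= 1: M-L =  1 → B
  i= 2: J-O = 21 → V
  i= 3: P-X = 18 → S
  i= 4: O-P = 25 → Z
  i= 5: D-M = 17 → R
  i= 6: W-Y = 24 → Y
  i= 7: M-L =  1 → B
  i= 8: G-L = 21 → V
  i= 9: Y-G = 18 → S
  i=10: V-W = 25 → Z
  i=11: V-E = 17 → R
  i=12: P-R = 24 → Y
  i=13: G-F =  1 → B
  i=14: Y-D = 21 → V
  i=15: M-U = 18 → S
  shifts repeat with period 6: YBVSZR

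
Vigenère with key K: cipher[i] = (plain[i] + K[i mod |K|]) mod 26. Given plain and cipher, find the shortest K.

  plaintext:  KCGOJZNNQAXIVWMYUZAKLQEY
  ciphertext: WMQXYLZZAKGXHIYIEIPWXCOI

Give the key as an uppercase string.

MKKJPMM

  i= 0: W-K = 12 → M
  i= 1: M-C = 10 → K
  i= 2: Q-G = 10 → K
  i= 3: X-O =  9 → J
  i= 4: Y-J = 15 → P
  i= 5: L-Z = 12 → M
  i= 6: Z-N = 12 → M
  i= 7: Z-N = 12 → M
  i= 8: A-Q = 10 → K
  i= 9: K-A = 10 → K
  i=10: G-X =  9 → J
  i=11: X-I = 15 → P
  i=12: H-V = 12 → M
  i=13: I-W = 12 → M
  i=14: Y-M = 12 → M
  i=15: I-Y = 10 → K
  i=16: E-U = 10 → K
  i=17: I-Z =  9 → J
  i=18: P-A = 15 → P
  i=19: W-K = 12 → M
  i=20: X-L = 12 → M
  i=21: C-Q = 12 → M
  i=22: O-E = 10 → K
  i=23: I-Y = 10 → K
  shifts repeat with period 7: MKKJPMM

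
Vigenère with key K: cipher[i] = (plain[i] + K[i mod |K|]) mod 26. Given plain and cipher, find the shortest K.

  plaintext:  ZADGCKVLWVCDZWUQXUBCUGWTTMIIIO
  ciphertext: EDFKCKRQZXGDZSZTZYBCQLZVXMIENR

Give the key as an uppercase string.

FDCEAAW

  i= 0: E-Z =  5 → F
  i= 1: D-A =  3 → D
  i= 2: F-D =  2 → C
  i= 3: K-G =  4 → E
  i= 4: C-C =  0 → A
  i= 5: K-K =  0 → A
  i= 6: R-V = 22 → W
  i= 7: Q-L =  5 → F
  i= 8: Z-W =  3 → D
  i= 9: X-V =  2 → C
  i=10: G-C =  4 → E
  i=11: D-D =  0 → A
  i=12: Z-Z =  0 → A
  i=13: S-W = 22 → W
  i=14: Z-U =  5 → F
  i=15: T-Q =  3 → D
  i=16: Z-X =  2 → C
  i=17: Y-U =  4 → E
  i=18: B-B =  0 → A
  i=19: C-C =  0 → A
  i=20: Q-U = 22 → W
  i=21: L-G =  5 → F
  i=22: Z-W =  3 → D
  i=23: V-T =  2 → C
  i=24: X-T =  4 → E
  i=25: M-M =  0 → A
  i=26: I-I =  0 → A
  i=27: E-I = 22 → W
  i=28: N-I =  5 → F
  i=29: R-O =  3 → D
  shifts repeat with period 7: FDCEAAW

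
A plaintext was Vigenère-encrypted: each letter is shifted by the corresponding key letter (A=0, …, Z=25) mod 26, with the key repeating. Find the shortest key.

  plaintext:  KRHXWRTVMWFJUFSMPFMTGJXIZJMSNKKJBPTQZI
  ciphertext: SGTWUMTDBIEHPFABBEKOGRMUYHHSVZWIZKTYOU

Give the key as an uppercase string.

  i= 0: S-K =  8 → I
  i= 1: G-R = 15 → P
  i= 2: T-H = 12 → M
  i= 3: W-X = 25 → Z
  i= 4: U-W = 24 → Y
  i= 5: M-R = 21 → V
  i= 6: T-T =  0 → A
  i= 7: D-V =  8 → I
  i= 8: B-M = 15 → P
  i= 9: I-W = 12 → M
  i=10: E-F = 25 → Z
  i=11: H-J = 24 → Y
  i=12: P-U = 21 → V
  i=13: F-F =  0 → A
  i=14: A-S =  8 → I
  i=15: B-M = 15 → P
  i=16: B-P = 12 → M
  i=17: E-F = 25 → Z
  i=18: K-M = 24 → Y
  i=19: O-T = 21 → V
  i=20: G-G =  0 → A
  i=21: R-J =  8 → I
  i=22: M-X = 15 → P
  i=23: U-I = 12 → M
  i=24: Y-Z = 25 → Z
  i=25: H-J = 24 → Y
  i=26: H-M = 21 → V
  i=27: S-S =  0 → A
  i=28: V-N =  8 → I
  i=29: Z-K = 15 → P
  i=30: W-K = 12 → M
  i=31: I-J = 25 → Z
  i=32: Z-B = 24 → Y
  i=33: K-P = 21 → V
  i=34: T-T =  0 → A
  i=35: Y-Q =  8 → I
  i=36: O-Z = 15 → P
  i=37: U-I = 12 → M
  shifts repeat with period 7: IPMZYVA

IPMZYVA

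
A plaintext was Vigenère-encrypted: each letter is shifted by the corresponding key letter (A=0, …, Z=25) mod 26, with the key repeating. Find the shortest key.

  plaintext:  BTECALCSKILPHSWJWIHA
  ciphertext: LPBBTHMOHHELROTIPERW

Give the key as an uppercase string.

  i= 0: L-B = 10 → K
  i= 1: P-T = 22 → W
  i= 2: B-E = 23 → X
  i= 3: B-C = 25 → Z
  i= 4: T-A = 19 → T
  i= 5: H-L = 22 → W
  i= 6: M-C = 10 → K
  i= 7: O-S = 22 → W
  i= 8: H-K = 23 → X
  i= 9: H-I = 25 → Z
  i=10: E-L = 19 → T
  i=11: L-P = 22 → W
  i=12: R-H = 10 → K
  i=13: O-S = 22 → W
  i=14: T-W = 23 → X
  i=15: I-J = 25 → Z
  i=16: P-W = 19 → T
  i=17: E-I = 22 → W
  i=18: R-H = 10 → K
  i=19: W-A = 22 → W
  shifts repeat with period 6: KWXZTW

KWXZTW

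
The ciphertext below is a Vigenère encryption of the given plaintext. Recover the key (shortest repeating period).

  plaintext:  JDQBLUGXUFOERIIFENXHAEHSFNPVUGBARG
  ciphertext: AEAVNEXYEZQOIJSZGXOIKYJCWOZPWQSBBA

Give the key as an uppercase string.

RBKUCK

  i= 0: A-J = 17 → R
  i= 1: E-D =  1 → B
  i= 2: A-Q = 10 → K
  i= 3: V-B = 20 → U
  i= 4: N-L =  2 → C
  i= 5: E-U = 10 → K
  i= 6: X-G = 17 → R
  i= 7: Y-X =  1 → B
  i= 8: E-U = 10 → K
  i= 9: Z-F = 20 → U
  i=10: Q-O =  2 → C
  i=11: O-E = 10 → K
  i=12: I-R = 17 → R
  i=13: J-I =  1 → B
  i=14: S-I = 10 → K
  i=15: Z-F = 20 → U
  i=16: G-E =  2 → C
  i=17: X-N = 10 → K
  i=18: O-X = 17 → R
  i=19: I-H =  1 → B
  i=20: K-A = 10 → K
  i=21: Y-E = 20 → U
  i=22: J-H =  2 → C
  i=23: C-S = 10 → K
  i=24: W-F = 17 → R
  i=25: O-N =  1 → B
  i=26: Z-P = 10 → K
  i=27: P-V = 20 → U
  i=28: W-U =  2 → C
  i=29: Q-G = 10 → K
  i=30: S-B = 17 → R
  i=31: B-A =  1 → B
  i=32: B-R = 10 → K
  i=33: A-G = 20 → U
  shifts repeat with period 6: RBKUCK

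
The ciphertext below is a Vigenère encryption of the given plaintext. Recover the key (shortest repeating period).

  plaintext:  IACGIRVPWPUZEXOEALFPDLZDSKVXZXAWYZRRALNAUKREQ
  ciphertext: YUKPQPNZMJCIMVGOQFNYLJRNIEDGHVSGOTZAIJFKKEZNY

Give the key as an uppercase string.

  i= 0: Y-I = 16 → Q
  i= 1: U-A = 20 → U
  i= 2: K-C =  8 → I
  i= 3: P-G =  9 → J
  i= 4: Q-I =  8 → I
  i= 5: P-R = 24 → Y
  i= 6: N-V = 18 → S
  i= 7: Z-P = 10 → K
  i= 8: M-W = 16 → Q
  i= 9: J-P = 20 → U
  i=10: C-U =  8 → I
  i=11: I-Z =  9 → J
  i=12: M-E =  8 → I
  i=13: V-X = 24 → Y
  i=14: G-O = 18 → S
  i=15: O-E = 10 → K
  i=16: Q-A = 16 → Q
  i=17: F-L = 20 → U
  i=18: N-F =  8 → I
  i=19: Y-P =  9 → J
  i=20: L-D =  8 → I
  i=21: J-L = 24 → Y
  i=22: R-Z = 18 → S
  i=23: N-D = 10 → K
  i=24: I-S = 16 → Q
  i=25: E-K = 20 → U
  i=26: D-V =  8 → I
  i=27: G-X =  9 → J
  i=28: H-Z =  8 → I
  i=29: V-X = 24 → Y
  i=30: S-A = 18 → S
  i=31: G-W = 10 → K
  i=32: O-Y = 16 → Q
  i=33: T-Z = 20 → U
  i=34: Z-R =  8 → I
  i=35: A-R =  9 → J
  i=36: I-A =  8 → I
  i=37: J-L = 24 → Y
  i=38: F-N = 18 → S
  i=39: K-A = 10 → K
  i=40: K-U = 16 → Q
  i=41: E-K = 20 → U
  i=42: Z-R =  8 → I
  i=43: N-E =  9 → J
  i=44: Y-Q =  8 → I
  shifts repeat with period 8: QUIJIYSK

QUIJIYSK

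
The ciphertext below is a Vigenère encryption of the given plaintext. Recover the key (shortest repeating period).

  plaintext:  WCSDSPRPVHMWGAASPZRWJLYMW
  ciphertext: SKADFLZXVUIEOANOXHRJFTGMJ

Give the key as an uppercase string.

  i= 0: S-W = 22 → W
  i= 1: K-C =  8 → I
  i= 2: A-S =  8 → I
  i= 3: D-D =  0 → A
  i= 4: F-S = 13 → N
  i= 5: L-P = 22 → W
  i= 6: Z-R =  8 → I
  i= 7: X-P =  8 → I
  i= 8: V-V =  0 → A
  i= 9: U-H = 13 → N
  i=10: I-M = 22 → W
  i=11: E-W =  8 → I
  i=12: O-G =  8 → I
  i=13: A-A =  0 → A
  i=14: N-A = 13 → N
  i=15: O-S = 22 → W
  i=16: X-P =  8 → I
  i=17: H-Z =  8 → I
  i=18: R-R =  0 → A
  i=19: J-W = 13 → N
  i=20: F-J = 22 → W
  i=21: T-L =  8 → I
  i=22: G-Y =  8 → I
  i=23: M-M =  0 → A
  i=24: J-W = 13 → N
  shifts repeat with period 5: WIIAN

WIIAN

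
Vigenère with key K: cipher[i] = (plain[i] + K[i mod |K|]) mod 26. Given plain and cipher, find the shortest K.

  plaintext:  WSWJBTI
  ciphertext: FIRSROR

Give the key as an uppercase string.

JQV

  i= 0: F-W =  9 → J
  i= 1: I-S = 16 → Q
  i= 2: R-W = 21 → V
  i= 3: S-J =  9 → J
  i= 4: R-B = 16 → Q
  i= 5: O-T = 21 → V
  i= 6: R-I =  9 → J
  shifts repeat with period 3: JQV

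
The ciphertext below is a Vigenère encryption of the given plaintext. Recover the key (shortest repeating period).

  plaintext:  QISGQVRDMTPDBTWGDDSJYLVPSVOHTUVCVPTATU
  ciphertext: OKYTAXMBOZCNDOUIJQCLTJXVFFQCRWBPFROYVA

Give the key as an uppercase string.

  i= 0: O-Q = 24 → Y
  i= 1: K-I =  2 → C
  i= 2: Y-S =  6 → G
  i= 3: T-G = 13 → N
  i= 4: A-Q = 10 → K
  i= 5: X-V =  2 → C
  i= 6: M-R = 21 → V
  i= 7: B-D = 24 → Y
  i= 8: O-M =  2 → C
  i= 9: Z-T =  6 → G
  i=10: C-P = 13 → N
  i=11: N-D = 10 → K
  i=12: D-B =  2 → C
  i=13: O-T = 21 → V
  i=14: U-W = 24 → Y
  i=15: I-G =  2 → C
  i=16: J-D =  6 → G
  i=17: Q-D = 13 → N
  i=18: C-S = 10 → K
  i=19: L-J =  2 → C
  i=20: T-Y = 21 → V
  i=21: J-L = 24 → Y
  i=22: X-V =  2 → C
  i=23: V-P =  6 → G
  i=24: F-S = 13 → N
  i=25: F-V = 10 → K
  i=26: Q-O =  2 → C
  i=27: C-H = 21 → V
  i=28: R-T = 24 → Y
  i=29: W-U =  2 → C
  i=30: B-V =  6 → G
  i=31: P-C = 13 → N
  i=32: F-V = 10 → K
  i=33: R-P =  2 → C
  i=34: O-T = 21 → V
  i=35: Y-A = 24 → Y
  i=36: V-T =  2 → C
  i=37: A-U =  6 → G
  shifts repeat with period 7: YCGNKCV

YCGNKCV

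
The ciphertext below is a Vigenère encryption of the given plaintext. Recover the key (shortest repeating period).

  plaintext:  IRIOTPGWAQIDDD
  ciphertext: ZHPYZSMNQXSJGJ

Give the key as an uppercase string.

  i= 0: Z-I = 17 → R
  i= 1: H-R = 16 → Q
  i= 2: P-I =  7 → H
  i= 3: Y-O = 10 → K
  i= 4: Z-T =  6 → G
  i= 5: S-P =  3 → D
  i= 6: M-G =  6 → G
  i= 7: N-W = 17 → R
  i= 8: Q-A = 16 → Q
  i= 9: X-Q =  7 → H
  i=10: S-I = 10 → K
  i=11: J-D =  6 → G
  i=12: G-D =  3 → D
  i=13: J-D =  6 → G
  shifts repeat with period 7: RQHKGDG

RQHKGDG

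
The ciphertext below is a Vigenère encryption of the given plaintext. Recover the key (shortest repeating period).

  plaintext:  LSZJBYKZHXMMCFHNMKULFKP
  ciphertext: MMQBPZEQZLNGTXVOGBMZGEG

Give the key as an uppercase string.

  i= 0: M-L =  1 → B
  i= 1: M-S = 20 → U
  i= 2: Q-Z = 17 → R
  i= 3: B-J = 18 → S
  i= 4: P-B = 14 → O
  i= 5: Z-Y =  1 → B
  i= 6: E-K = 20 → U
  i= 7: Q-Z = 17 → R
  i= 8: Z-H = 18 → S
  i= 9: L-X = 14 → O
  i=10: N-M =  1 → B
  i=11: G-M = 20 → U
  i=12: T-C = 17 → R
  i=13: X-F = 18 → S
  i=14: V-H = 14 → O
  i=15: O-N =  1 → B
  i=16: G-M = 20 → U
  i=17: B-K = 17 → R
  i=18: M-U = 18 → S
  i=19: Z-L = 14 → O
  i=20: G-F =  1 → B
  i=21: E-K = 20 → U
  i=22: G-P = 17 → R
  shifts repeat with period 5: BURSO

BURSO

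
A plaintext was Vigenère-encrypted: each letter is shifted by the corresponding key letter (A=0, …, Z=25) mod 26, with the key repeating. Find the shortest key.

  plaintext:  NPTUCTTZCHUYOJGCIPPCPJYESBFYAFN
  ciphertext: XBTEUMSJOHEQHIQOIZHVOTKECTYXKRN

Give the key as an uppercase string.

KMAKSTZ

  i= 0: X-N = 10 → K
  i= 1: B-P = 12 → M
  i= 2: T-T =  0 → A
  i= 3: E-U = 10 → K
  i= 4: U-C = 18 → S
  i= 5: M-T = 19 → T
  i= 6: S-T = 25 → Z
  i= 7: J-Z = 10 → K
  i= 8: O-C = 12 → M
  i= 9: H-H =  0 → A
  i=10: E-U = 10 → K
  i=11: Q-Y = 18 → S
  i=12: H-O = 19 → T
  i=13: I-J = 25 → Z
  i=14: Q-G = 10 → K
  i=15: O-C = 12 → M
  i=16: I-I =  0 → A
  i=17: Z-P = 10 → K
  i=18: H-P = 18 → S
  i=19: V-C = 19 → T
  i=20: O-P = 25 → Z
  i=21: T-J = 10 → K
  i=22: K-Y = 12 → M
  i=23: E-E =  0 → A
  i=24: C-S = 10 → K
  i=25: T-B = 18 → S
  i=26: Y-F = 19 → T
  i=27: X-Y = 25 → Z
  i=28: K-A = 10 → K
  i=29: R-F = 12 → M
  i=30: N-N =  0 → A
  shifts repeat with period 7: KMAKSTZ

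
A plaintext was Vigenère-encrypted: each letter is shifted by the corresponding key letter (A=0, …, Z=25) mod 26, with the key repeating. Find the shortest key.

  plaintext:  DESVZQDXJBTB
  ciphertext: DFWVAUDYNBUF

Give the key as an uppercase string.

ABE

  i= 0: D-D =  0 → A
  i= 1: F-E =  1 → B
  i= 2: W-S =  4 → E
  i= 3: V-V =  0 → A
  i= 4: A-Z =  1 → B
  i= 5: U-Q =  4 → E
  i= 6: D-D =  0 → A
  i= 7: Y-X =  1 → B
  i= 8: N-J =  4 → E
  i= 9: B-B =  0 → A
  i=10: U-T =  1 → B
  i=11: F-B =  4 → E
  shifts repeat with period 3: ABE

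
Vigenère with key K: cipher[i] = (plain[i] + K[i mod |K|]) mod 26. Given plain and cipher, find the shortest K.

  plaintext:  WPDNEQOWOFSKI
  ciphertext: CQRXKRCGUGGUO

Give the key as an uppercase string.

  i= 0: C-W =  6 → G
  i= 1: Q-P =  1 → B
  i= 2: R-D = 14 → O
  i= 3: X-N = 10 → K
  i= 4: K-E =  6 → G
  i= 5: R-Q =  1 → B
  i= 6: C-O = 14 → O
  i= 7: G-W = 10 → K
  i= 8: U-O =  6 → G
  i= 9: G-F =  1 → B
  i=10: G-S = 14 → O
  i=11: U-K = 10 → K
  i=12: O-I =  6 → G
  shifts repeat with period 4: GBOK

GBOK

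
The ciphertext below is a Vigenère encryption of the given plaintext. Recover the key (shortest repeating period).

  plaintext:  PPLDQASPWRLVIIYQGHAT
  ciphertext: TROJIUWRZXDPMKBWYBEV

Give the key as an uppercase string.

ECDGSU

  i= 0: T-P =  4 → E
  i= 1: R-P =  2 → C
  i= 2: O-L =  3 → D
  i= 3: J-D =  6 → G
  i= 4: I-Q = 18 → S
  i= 5: U-A = 20 → U
  i= 6: W-S =  4 → E
  i= 7: R-P =  2 → C
  i= 8: Z-W =  3 → D
  i= 9: X-R =  6 → G
  i=10: D-L = 18 → S
  i=11: P-V = 20 → U
  i=12: M-I =  4 → E
  i=13: K-I =  2 → C
  i=14: B-Y =  3 → D
  i=15: W-Q =  6 → G
  i=16: Y-G = 18 → S
  i=17: B-H = 20 → U
  i=18: E-A =  4 → E
  i=19: V-T =  2 → C
  shifts repeat with period 6: ECDGSU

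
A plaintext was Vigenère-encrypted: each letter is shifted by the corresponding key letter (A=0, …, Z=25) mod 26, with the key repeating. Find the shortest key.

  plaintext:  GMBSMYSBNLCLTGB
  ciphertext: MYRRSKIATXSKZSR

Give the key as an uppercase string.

  i= 0: M-G =  6 → G
  i= 1: Y-M = 12 → M
  i= 2: R-B = 16 → Q
  i= 3: R-S = 25 → Z
  i= 4: S-M =  6 → G
  i= 5: K-Y = 12 → M
  i= 6: I-S = 16 → Q
  i= 7: A-B = 25 → Z
  i= 8: T-N =  6 → G
  i= 9: X-L = 12 → M
  i=10: S-C = 16 → Q
  i=11: K-L = 25 → Z
  i=12: Z-T =  6 → G
  i=13: S-G = 12 → M
  i=14: R-B = 16 → Q
  shifts repeat with period 4: GMQZ

GMQZ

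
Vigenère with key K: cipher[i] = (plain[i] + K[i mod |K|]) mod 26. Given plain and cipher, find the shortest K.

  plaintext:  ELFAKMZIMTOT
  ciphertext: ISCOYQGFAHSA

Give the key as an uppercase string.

EHXOO

  i= 0: I-E =  4 → E
  i= 1: S-L =  7 → H
  i= 2: C-F = 23 → X
  i= 3: O-A = 14 → O
  i= 4: Y-K = 14 → O
  i= 5: Q-M =  4 → E
  i= 6: G-Z =  7 → H
  i= 7: F-I = 23 → X
  i= 8: A-M = 14 → O
  i= 9: H-T = 14 → O
  i=10: S-O =  4 → E
  i=11: A-T =  7 → H
  shifts repeat with period 5: EHXOO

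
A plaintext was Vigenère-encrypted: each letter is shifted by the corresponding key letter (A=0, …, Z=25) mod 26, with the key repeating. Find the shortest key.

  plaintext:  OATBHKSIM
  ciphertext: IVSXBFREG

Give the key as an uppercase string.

  i= 0: I-O = 20 → U
  i= 1: V-A = 21 → V
  i= 2: S-T = 25 → Z
  i= 3: X-B = 22 → W
  i= 4: B-H = 20 → U
  i= 5: F-K = 21 → V
  i= 6: R-S = 25 → Z
  i= 7: E-I = 22 → W
  i= 8: G-M = 20 → U
  shifts repeat with period 4: UVZW

UVZW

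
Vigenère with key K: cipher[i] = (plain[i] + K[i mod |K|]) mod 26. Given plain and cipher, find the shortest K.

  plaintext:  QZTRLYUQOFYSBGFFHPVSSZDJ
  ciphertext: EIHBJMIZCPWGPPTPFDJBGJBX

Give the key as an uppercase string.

  i= 0: E-Q = 14 → O
  i= 1: I-Z =  9 → J
  i= 2: H-T = 14 → O
  i= 3: B-R = 10 → K
  i= 4: J-L = 24 → Y
  i= 5: M-Y = 14 → O
  i= 6: I-U = 14 → O
  i= 7: Z-Q =  9 → J
  i= 8: C-O = 14 → O
  i= 9: P-F = 10 → K
  i=10: W-Y = 24 → Y
  i=11: G-S = 14 → O
  i=12: P-B = 14 → O
  i=13: P-G =  9 → J
  i=14: T-F = 14 → O
  i=15: P-F = 10 → K
  i=16: F-H = 24 → Y
  i=17: D-P = 14 → O
  i=18: J-V = 14 → O
  i=19: B-S =  9 → J
  i=20: G-S = 14 → O
  i=21: J-Z = 10 → K
  i=22: B-D = 24 → Y
  i=23: X-J = 14 → O
  shifts repeat with period 6: OJOKYO

OJOKYO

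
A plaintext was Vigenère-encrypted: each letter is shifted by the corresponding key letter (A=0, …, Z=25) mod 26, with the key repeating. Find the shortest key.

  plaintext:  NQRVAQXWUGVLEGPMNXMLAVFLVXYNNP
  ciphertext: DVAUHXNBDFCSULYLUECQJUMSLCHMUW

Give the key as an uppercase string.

  i= 0: D-N = 16 → Q
  i= 1: V-Q =  5 → F
  i= 2: A-R =  9 → J
  i= 3: U-V = 25 → Z
  i= 4: H-A =  7 → H
  i= 5: X-Q =  7 → H
  i= 6: N-X = 16 → Q
  i= 7: B-W =  5 → F
  i= 8: D-U =  9 → J
  i= 9: F-G = 25 → Z
  i=10: C-V =  7 → H
  i=11: S-L =  7 → H
  i=12: U-E = 16 → Q
  i=13: L-G =  5 → F
  i=14: Y-P =  9 → J
  i=15: L-M = 25 → Z
  i=16: U-N =  7 → H
  i=17: E-X =  7 → H
  i=18: C-M = 16 → Q
  i=19: Q-L =  5 → F
  i=20: J-A =  9 → J
  i=21: U-V = 25 → Z
  i=22: M-F =  7 → H
  i=23: S-L =  7 → H
  i=24: L-V = 16 → Q
  i=25: C-X =  5 → F
  i=26: H-Y =  9 → J
  i=27: M-N = 25 → Z
  i=28: U-N =  7 → H
  i=29: W-P =  7 → H
  shifts repeat with period 6: QFJZHH

QFJZHH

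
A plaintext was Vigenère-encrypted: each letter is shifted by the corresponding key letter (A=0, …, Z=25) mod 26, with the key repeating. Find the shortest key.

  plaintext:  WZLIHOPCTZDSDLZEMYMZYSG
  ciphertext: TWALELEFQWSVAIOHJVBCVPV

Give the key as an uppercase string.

  i= 0: T-W = 23 → X
  i= 1: W-Z = 23 → X
  i= 2: A-L = 15 → P
  i= 3: L-I =  3 → D
  i= 4: E-H = 23 → X
  i= 5: L-O = 23 → X
  i= 6: E-P = 15 → P
  i= 7: F-C =  3 → D
  i= 8: Q-T = 23 → X
  i= 9: W-Z = 23 → X
  i=10: S-D = 15 → P
  i=11: V-S =  3 → D
  i=12: A-D = 23 → X
  i=13: I-L = 23 → X
  i=14: O-Z = 15 → P
  i=15: H-E =  3 → D
  i=16: J-M = 23 → X
  i=17: V-Y = 23 → X
  i=18: B-M = 15 → P
  i=19: C-Z =  3 → D
  i=20: V-Y = 23 → X
  i=21: P-S = 23 → X
  i=22: V-G = 15 → P
  shifts repeat with period 4: XXPD

XXPD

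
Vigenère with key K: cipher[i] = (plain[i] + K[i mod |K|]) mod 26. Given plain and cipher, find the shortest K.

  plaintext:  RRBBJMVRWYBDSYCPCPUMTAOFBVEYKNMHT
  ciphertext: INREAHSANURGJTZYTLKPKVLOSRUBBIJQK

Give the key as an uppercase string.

RWQDRVXJ

  i= 0: I-R = 17 → R
  i= 1: N-R = 22 → W
  i= 2: R-B = 16 → Q
  i= 3: E-B =  3 → D
  i= 4: A-J = 17 → R
  i= 5: H-M = 21 → V
  i= 6: S-V = 23 → X
  i= 7: A-R =  9 → J
  i= 8: N-W = 17 → R
  i= 9: U-Y = 22 → W
  i=10: R-B = 16 → Q
  i=11: G-D =  3 → D
  i=12: J-S = 17 → R
  i=13: T-Y = 21 → V
  i=14: Z-C = 23 → X
  i=15: Y-P =  9 → J
  i=16: T-C = 17 → R
  i=17: L-P = 22 → W
  i=18: K-U = 16 → Q
  i=19: P-M =  3 → D
  i=20: K-T = 17 → R
  i=21: V-A = 21 → V
  i=22: L-O = 23 → X
  i=23: O-F =  9 → J
  i=24: S-B = 17 → R
  i=25: R-V = 22 → W
  i=26: U-E = 16 → Q
  i=27: B-Y =  3 → D
  i=28: B-K = 17 → R
  i=29: I-N = 21 → V
  i=30: J-M = 23 → X
  i=31: Q-H =  9 → J
  i=32: K-T = 17 → R
  shifts repeat with period 8: RWQDRVXJ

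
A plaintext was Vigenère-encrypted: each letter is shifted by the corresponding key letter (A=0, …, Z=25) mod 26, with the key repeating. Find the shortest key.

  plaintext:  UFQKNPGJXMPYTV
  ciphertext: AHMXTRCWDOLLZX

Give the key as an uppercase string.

  i= 0: A-U =  6 → G
  i= 1: H-F =  2 → C
  i= 2: M-Q = 22 → W
  i= 3: X-K = 13 → N
  i= 4: T-N =  6 → G
  i= 5: R-P =  2 → C
  i= 6: C-G = 22 → W
  i= 7: W-J = 13 → N
  i= 8: D-X =  6 → G
  i= 9: O-M =  2 → C
  i=10: L-P = 22 → W
  i=11: L-Y = 13 → N
  i=12: Z-T =  6 → G
  i=13: X-V =  2 → C
  shifts repeat with period 4: GCWN

GCWN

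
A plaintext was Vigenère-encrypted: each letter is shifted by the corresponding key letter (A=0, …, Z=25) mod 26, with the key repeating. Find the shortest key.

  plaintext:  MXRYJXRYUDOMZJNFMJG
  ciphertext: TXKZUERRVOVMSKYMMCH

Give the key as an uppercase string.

HATBL

  i= 0: T-M =  7 → H
  i= 1: X-X =  0 → A
  i= 2: K-R = 19 → T
  i= 3: Z-Y =  1 → B
  i= 4: U-J = 11 → L
  i= 5: E-X =  7 → H
  i= 6: R-R =  0 → A
  i= 7: R-Y = 19 → T
  i= 8: V-U =  1 → B
  i= 9: O-D = 11 → L
  i=10: V-O =  7 → H
  i=11: M-M =  0 → A
  i=12: S-Z = 19 → T
  i=13: K-J =  1 → B
  i=14: Y-N = 11 → L
  i=15: M-F =  7 → H
  i=16: M-M =  0 → A
  i=17: C-J = 19 → T
  i=18: H-G =  1 → B
  shifts repeat with period 5: HATBL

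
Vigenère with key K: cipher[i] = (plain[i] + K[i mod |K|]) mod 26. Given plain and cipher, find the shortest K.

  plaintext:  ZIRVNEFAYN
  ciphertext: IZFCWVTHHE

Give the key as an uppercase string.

  i= 0: I-Z =  9 → J
  i= 1: Z-I = 17 → R
  i= 2: F-R = 14 → O
  i= 3: C-V =  7 → H
  i= 4: W-N =  9 → J
  i= 5: V-E = 17 → R
  i= 6: T-F = 14 → O
  i= 7: H-A =  7 → H
  i= 8: H-Y =  9 → J
  i= 9: E-N = 17 → R
  shifts repeat with period 4: JROH

JROH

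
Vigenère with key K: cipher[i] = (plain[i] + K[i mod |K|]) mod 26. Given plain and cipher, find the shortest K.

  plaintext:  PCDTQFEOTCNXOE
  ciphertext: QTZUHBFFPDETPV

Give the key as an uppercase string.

  i= 0: Q-P =  1 → B
  i= 1: T-C = 17 → R
  i= 2: Z-D = 22 → W
  i= 3: U-T =  1 → B
  i= 4: H-Q = 17 → R
  i= 5: B-F = 22 → W
  i= 6: F-E =  1 → B
  i= 7: F-O = 17 → R
  i= 8: P-T = 22 → W
  i= 9: D-C =  1 → B
  i=10: E-N = 17 → R
  i=11: T-X = 22 → W
  i=12: P-O =  1 → B
  i=13: V-E = 17 → R
  shifts repeat with period 3: BRW

BRW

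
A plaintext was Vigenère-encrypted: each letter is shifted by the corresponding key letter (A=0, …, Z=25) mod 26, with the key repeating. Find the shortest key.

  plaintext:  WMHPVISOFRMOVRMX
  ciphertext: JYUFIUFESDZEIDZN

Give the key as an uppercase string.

  i= 0: J-W = 13 → N
  i= 1: Y-M = 12 → M
  i= 2: U-H = 13 → N
  i= 3: F-P = 16 → Q
  i= 4: I-V = 13 → N
  i= 5: U-I = 12 → M
  i= 6: F-S = 13 → N
  i= 7: E-O = 16 → Q
  i= 8: S-F = 13 → N
  i= 9: D-R = 12 → M
  i=10: Z-M = 13 → N
  i=11: E-O = 16 → Q
  i=12: I-V = 13 → N
  i=13: D-R = 12 → M
  i=14: Z-M = 13 → N
  i=15: N-X = 16 → Q
  shifts repeat with period 4: NMNQ

NMNQ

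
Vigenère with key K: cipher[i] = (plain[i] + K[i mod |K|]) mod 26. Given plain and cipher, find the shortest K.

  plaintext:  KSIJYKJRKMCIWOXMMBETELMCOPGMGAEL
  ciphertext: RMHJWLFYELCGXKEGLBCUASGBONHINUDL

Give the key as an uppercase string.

HUZAYBW

  i= 0: R-K =  7 → H
  i= 1: M-S = 20 → U
  i= 2: H-I = 25 → Z
  i= 3: J-J =  0 → A
  i= 4: W-Y = 24 → Y
  i= 5: L-K =  1 → B
  i= 6: F-J = 22 → W
  i= 7: Y-R =  7 → H
  i= 8: E-K = 20 → U
  i= 9: L-M = 25 → Z
  i=10: C-C =  0 → A
  i=11: G-I = 24 → Y
  i=12: X-W =  1 → B
  i=13: K-O = 22 → W
  i=14: E-X =  7 → H
  i=15: G-M = 20 → U
  i=16: L-M = 25 → Z
  i=17: B-B =  0 → A
  i=18: C-E = 24 → Y
  i=19: U-T =  1 → B
  i=20: A-E = 22 → W
  i=21: S-L =  7 → H
  i=22: G-M = 20 → U
  i=23: B-C = 25 → Z
  i=24: O-O =  0 → A
  i=25: N-P = 24 → Y
  i=26: H-G =  1 → B
  i=27: I-M = 22 → W
  i=28: N-G =  7 → H
  i=29: U-A = 20 → U
  i=30: D-E = 25 → Z
  i=31: L-L =  0 → A
  shifts repeat with period 7: HUZAYBW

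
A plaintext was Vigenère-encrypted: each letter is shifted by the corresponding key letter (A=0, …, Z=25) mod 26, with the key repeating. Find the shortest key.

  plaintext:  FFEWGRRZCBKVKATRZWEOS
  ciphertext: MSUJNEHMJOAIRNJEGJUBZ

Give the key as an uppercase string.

  i= 0: M-F =  7 → H
  i= 1: S-F = 13 → N
  i= 2: U-E = 16 → Q
  i= 3: J-W = 13 → N
  i= 4: N-G =  7 → H
  i= 5: E-R = 13 → N
  i= 6: H-R = 16 → Q
  i= 7: M-Z = 13 → N
  i= 8: J-C =  7 → H
  i= 9: O-B = 13 → N
  i=10: A-K = 16 → Q
  i=11: I-V = 13 → N
  i=12: R-K =  7 → H
  i=13: N-A = 13 → N
  i=14: J-T = 16 → Q
  i=15: E-R = 13 → N
  i=16: G-Z =  7 → H
  i=17: J-W = 13 → N
  i=18: U-E = 16 → Q
  i=19: B-O = 13 → N
  i=20: Z-S =  7 → H
  shifts repeat with period 4: HNQN

HNQN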